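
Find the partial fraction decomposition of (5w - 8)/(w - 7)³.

(5w - 8) = P(w - 7)² + Q(w - 7) + R. At w = 7: R = 5·7 - 8 = 27. Coefficients: P = 0, Q = 5
Result: 5/(w - 7)² + 27/(w - 7)³


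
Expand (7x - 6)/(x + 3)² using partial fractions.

(7x - 6) = A(x + 3) + B. At x = -3: B = 7·(-3) - 6 = -27. Coeff of x: A = 7
Result: 7/(x + 3) - 27/(x + 3)²


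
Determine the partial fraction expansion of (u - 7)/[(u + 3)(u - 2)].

At u=-3: A = (1·(-3) - 7)/(-3 - 2) = 2. At u=2: B = (1·2 - 7)/(2 + 3) = -1
Result: 2/(u + 3) - 1/(u - 2)


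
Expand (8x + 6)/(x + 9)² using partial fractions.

(8x + 6) = A(x + 9) + B. At x = -9: B = 8·(-9) + 6 = -66. Coeff of x: A = 8
Result: 8/(x + 9) - 66/(x + 9)²


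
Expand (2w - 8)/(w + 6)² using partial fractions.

(2w - 8) = A(w + 6) + B. At w = -6: B = 2·(-6) - 8 = -20. Coeff of w: A = 2
Result: 2/(w + 6) - 20/(w + 6)²


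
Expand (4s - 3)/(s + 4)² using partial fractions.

(4s - 3) = P(s + 4) + Q. At s = -4: Q = 4·(-4) - 3 = -19. Coeff of s: P = 4
Result: 4/(s + 4) - 19/(s + 4)²


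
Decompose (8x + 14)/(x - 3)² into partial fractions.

(8x + 14) = α(x - 3) + β. At x = 3: β = 8·3 + 14 = 38. Coeff of x: α = 8
Result: 8/(x - 3) + 38/(x - 3)²


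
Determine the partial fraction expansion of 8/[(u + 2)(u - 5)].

8/(u + 2)(u - 5) = A/(u + 2) + B/(u - 5). A = 8/(-2 - 5) = -8/7, B = 8/(5 + 2) = 8/7
Result: (-8/7)/(u + 2) + (8/7)/(u - 5)


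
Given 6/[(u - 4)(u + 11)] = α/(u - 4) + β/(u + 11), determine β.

Cover-up at u = -11: β = 6/(-11 - 4) = -6/15 = -2/5


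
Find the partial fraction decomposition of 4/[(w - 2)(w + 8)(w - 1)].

Using cover-up method: A = 2/5, B = 2/45, C = -4/9
Result: (2/5)/(w - 2) + (2/45)/(w + 8) - (4/9)/(w - 1)


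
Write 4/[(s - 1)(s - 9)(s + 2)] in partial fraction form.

Using cover-up method: P = -1/6, Q = 1/22, R = 4/33
Result: (-1/6)/(s - 1) + (1/22)/(s - 9) + (4/33)/(s + 2)


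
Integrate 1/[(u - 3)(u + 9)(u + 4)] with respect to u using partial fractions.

Cover-up: P = 1/84, Q = 1/60, R = -1/35. Decomposition: (1/84)/(u - 3) + (1/60)/(u + 9) - (1/35)/(u + 4). Integrate each term: (1/84) ln|(u - 3)| + (1/60) ln|(u + 9)| - (1/35) ln|(u + 4)| + C


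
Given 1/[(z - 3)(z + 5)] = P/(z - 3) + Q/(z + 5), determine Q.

Cover-up at z = -5: Q = 1/(-5 - 3) = -1/8


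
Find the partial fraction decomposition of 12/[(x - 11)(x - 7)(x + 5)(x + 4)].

Using Heaviside cover-up: (1/80)/(x - 11) - (1/44)/(x - 7) - (1/16)/(x + 5) + (4/55)/(x + 4)


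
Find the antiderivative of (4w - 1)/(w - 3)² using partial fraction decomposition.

Decompose: A = 4, B = 4·3 - 1 = 11, so (4w - 1)/(w - 3)² = 4/(w - 3) + 11/(w - 3)². Integrate: ∫ A/(w - 3) dw = 4 ln|(w - 3)|; ∫ B/(w - 3)² dw = -11/(w - 3). Sum: 4 ln|(w - 3)| - 11/(w - 3) + C


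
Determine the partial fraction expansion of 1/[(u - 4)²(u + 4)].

Cover-up at u=-4: C = 1/(-4 - 4)² = 1/64. Cover-up at u=4: B = 1/(4 + 4) = 1/8. Comparing u² coeff: A = -C = -1/64
Result: (-1/64)/(u - 4) + (1/8)/(u - 4)² + (1/64)/(u + 4)


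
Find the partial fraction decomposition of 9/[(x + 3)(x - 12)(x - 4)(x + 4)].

Using Heaviside cover-up: (3/35)/(x + 3) + (3/640)/(x - 12) - (9/448)/(x - 4) - (9/128)/(x + 4)


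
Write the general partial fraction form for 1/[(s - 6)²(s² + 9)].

Repeated linear + quadratic: A/(s - 6) + B/(s - 6)² + (Cs + D)/(s² + 9)


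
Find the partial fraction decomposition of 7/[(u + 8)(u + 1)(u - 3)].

Using cover-up method: α = 1/11, β = -1/4, γ = 7/44
Result: (1/11)/(u + 8) - (1/4)/(u + 1) + (7/44)/(u - 3)


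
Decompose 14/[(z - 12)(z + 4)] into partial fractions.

14/(z - 12)(z + 4) = α/(z - 12) + β/(z + 4). α = 14/(12 + 4) = 7/8, β = 14/(-4 - 12) = -7/8
Result: (7/8)/(z - 12) - (7/8)/(z + 4)


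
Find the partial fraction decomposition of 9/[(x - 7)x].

9/(x - 7)x = A/(x - 7) + B/x. A = 9/(7 - 0) = 9/7, B = 9/(0 - 7) = -9/7
Result: (9/7)/(x - 7) - (9/7)/x


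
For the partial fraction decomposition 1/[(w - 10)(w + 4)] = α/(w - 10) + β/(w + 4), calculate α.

Cover-up at w = 10: α = 1/(10 + 4) = 1/14


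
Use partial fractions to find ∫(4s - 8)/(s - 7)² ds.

Decompose: A = 4, B = 4·7 - 8 = 20, so (4s - 8)/(s - 7)² = 4/(s - 7) + 20/(s - 7)². Integrate: ∫ A/(s - 7) ds = 4 ln|(s - 7)|; ∫ B/(s - 7)² ds = -20/(s - 7). Sum: 4 ln|(s - 7)| - 20/(s - 7) + C


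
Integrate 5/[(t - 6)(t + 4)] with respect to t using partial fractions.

Decompose: 5/[(t - 6)(t + 4)] = (1/2)/(t - 6) - (1/2)/(t + 4). Integrate each term: (1/2) ln|(t - 6)| - (1/2) ln|(t + 4)| + C


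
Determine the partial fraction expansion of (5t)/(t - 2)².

(5t) = P(t - 2) + Q. At t = 2: Q = 5·2 + 0 = 10. Coeff of t: P = 5
Result: 5/(t - 2) + 10/(t - 2)²


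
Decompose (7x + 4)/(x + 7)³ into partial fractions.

(7x + 4) = α(x + 7)² + β(x + 7) + γ. At x = -7: γ = 7·(-7) + 4 = -45. Coefficients: α = 0, β = 7
Result: 7/(x + 7)² - 45/(x + 7)³


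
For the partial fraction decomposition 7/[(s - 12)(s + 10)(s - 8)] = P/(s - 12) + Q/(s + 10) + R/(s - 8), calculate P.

Cover-up at s = 12: P = 7/[(12 + 10)(12 - 8)] = 7/[(22)(4)] = 7/88


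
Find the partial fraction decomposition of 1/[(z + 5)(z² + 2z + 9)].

Cover-up at z = -5: A = 1/((-5)² + 2·(-5) + 9) = 1/24. Then B = -A = -1/24, C = -A·(2 - 5) = 1/8
Result: (1/24)/(z + 5) - ((1/24)z - 1/8)/(z² + 2z + 9)


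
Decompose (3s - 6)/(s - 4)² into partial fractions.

(3s - 6) = A(s - 4) + B. At s = 4: B = 3·4 - 6 = 6. Coeff of s: A = 3
Result: 3/(s - 4) + 6/(s - 4)²


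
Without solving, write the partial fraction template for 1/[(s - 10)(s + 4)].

Distinct linear factors: α/(s - 10) + β/(s + 4)


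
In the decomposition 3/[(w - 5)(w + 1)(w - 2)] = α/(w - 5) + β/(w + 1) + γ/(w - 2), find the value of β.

Cover-up at w = -1: β = 3/[(-1 - 5)(-1 - 2)] = 3/[(-6)(-3)] = 3/18 = 1/6


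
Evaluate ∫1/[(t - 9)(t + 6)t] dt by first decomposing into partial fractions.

Cover-up: A = 1/135, B = 1/90, C = -1/54. Decomposition: (1/135)/(t - 9) + (1/90)/(t + 6) - (1/54)/t. Integrate each term: (1/135) ln|(t - 9)| + (1/90) ln|(t + 6)| - (1/54) ln|t| + C


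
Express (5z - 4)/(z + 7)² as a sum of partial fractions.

(5z - 4) = A(z + 7) + B. At z = -7: B = 5·(-7) - 4 = -39. Coeff of z: A = 5
Result: 5/(z + 7) - 39/(z + 7)²


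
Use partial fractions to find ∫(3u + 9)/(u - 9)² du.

Decompose: A = 3, B = 3·9 + 9 = 36, so (3u + 9)/(u - 9)² = 3/(u - 9) + 36/(u - 9)². Integrate: ∫ A/(u - 9) du = 3 ln|(u - 9)|; ∫ B/(u - 9)² du = -36/(u - 9). Sum: 3 ln|(u - 9)| - 36/(u - 9) + C


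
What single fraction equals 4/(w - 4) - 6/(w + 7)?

Common denominator (w - 4)(w + 7). Numerator: 4(w + 7) - 6(w - 4) = (4w + 28) - (6w - 24) = -2w + 52
Result: (-2w + 52)/[(w - 4)(w + 7)]


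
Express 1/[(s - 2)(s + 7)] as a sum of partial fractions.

1/(s - 2)(s + 7) = α/(s - 2) + β/(s + 7). α = 1/(2 + 7) = 1/9, β = 1/(-7 - 2) = -1/9
Result: (1/9)/(s - 2) - (1/9)/(s + 7)


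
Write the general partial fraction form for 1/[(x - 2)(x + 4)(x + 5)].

Three distinct linear factors: P/(x - 2) + Q/(x + 4) + R/(x + 5)


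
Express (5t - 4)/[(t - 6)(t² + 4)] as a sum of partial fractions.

At t=6: P = (5·6 - 4)/(6² + 4) = 13/20. Q = -P = -13/20, R = 5 - 6·P = 11/10
Result: (13/20)/(t - 6) - ((13/20)t - 11/10)/(t² + 4)


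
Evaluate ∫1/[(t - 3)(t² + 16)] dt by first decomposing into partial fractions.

Cover-up at t=3: A = 1/(3²+16) = 1/25. Coeff matching: B = -1/25, C = -3/25. Decomposition: (1/25)/(t - 3) - ((1/25)t + 3/25)/(t² + 16). Integrate: linear → ln, quadratic → (1/2)ln + arctan: (1/25) ln|(t - 3)| - (1/50) ln(t² + 16) - (3/100) arctan(t/4) + C


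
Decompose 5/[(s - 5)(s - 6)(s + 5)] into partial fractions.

Using cover-up method: α = -1/2, β = 5/11, γ = 1/22
Result: (-1/2)/(s - 5) + (5/11)/(s - 6) + (1/22)/(s + 5)


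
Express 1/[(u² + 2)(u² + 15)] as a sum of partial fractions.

Coefficient matching gives α = γ = 0, β = 1/(15-2) = 1/13, δ = -β = -1/13
Result: (1/13)/(u² + 2) - (1/13)/(u² + 15)


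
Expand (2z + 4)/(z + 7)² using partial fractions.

(2z + 4) = α(z + 7) + β. At z = -7: β = 2·(-7) + 4 = -10. Coeff of z: α = 2
Result: 2/(z + 7) - 10/(z + 7)²


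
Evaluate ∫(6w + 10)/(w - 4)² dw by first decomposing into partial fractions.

Decompose: α = 6, β = 6·4 + 10 = 34, so (6w + 10)/(w - 4)² = 6/(w - 4) + 34/(w - 4)². Integrate: ∫ α/(w - 4) dw = 6 ln|(w - 4)|; ∫ β/(w - 4)² dw = -34/(w - 4). Sum: 6 ln|(w - 4)| - 34/(w - 4) + C


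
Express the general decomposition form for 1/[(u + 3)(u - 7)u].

Three distinct linear factors: α/(u + 3) + β/(u - 7) + γ/u


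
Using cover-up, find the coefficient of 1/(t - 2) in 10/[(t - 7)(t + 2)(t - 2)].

Cover (t - 2), set t=2: 10/[(2 - 7)(2 + 2)] = -1/2


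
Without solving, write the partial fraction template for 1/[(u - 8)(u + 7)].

Distinct linear factors: α/(u - 8) + β/(u + 7)


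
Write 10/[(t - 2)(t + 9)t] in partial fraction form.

Using cover-up method: P = 5/11, Q = 10/99, R = -5/9
Result: (5/11)/(t - 2) + (10/99)/(t + 9) - (5/9)/t


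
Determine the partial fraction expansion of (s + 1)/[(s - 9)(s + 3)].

At s=9: α = (1·9 + 1)/(9 + 3) = 5/6. At s=-3: β = (1·(-3) + 1)/(-3 - 9) = 1/6
Result: (5/6)/(s - 9) + (1/6)/(s + 3)


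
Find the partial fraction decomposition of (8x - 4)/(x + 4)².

(8x - 4) = A(x + 4) + B. At x = -4: B = 8·(-4) - 4 = -36. Coeff of x: A = 8
Result: 8/(x + 4) - 36/(x + 4)²


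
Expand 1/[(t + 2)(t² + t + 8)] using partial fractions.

Cover-up at t = -2: α = 1/((-2)² + 1·(-2) + 8) = 1/10. Then β = -α = -1/10, γ = -α·(1 - 2) = 1/10
Result: (1/10)/(t + 2) - ((1/10)t - 1/10)/(t² + t + 8)


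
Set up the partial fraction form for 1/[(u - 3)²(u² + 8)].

Repeated linear + quadratic: A/(u - 3) + B/(u - 3)² + (Cu + D)/(u² + 8)


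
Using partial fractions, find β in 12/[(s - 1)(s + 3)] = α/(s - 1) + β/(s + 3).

Cover-up at s = -3: β = 12/(-3 - 1) = -12/4 = -3


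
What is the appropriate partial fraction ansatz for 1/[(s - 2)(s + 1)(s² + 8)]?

Two linear + quadratic: α/(s - 2) + β/(s + 1) + (γs + δ)/(s² + 8)


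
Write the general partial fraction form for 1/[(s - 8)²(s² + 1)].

Repeated linear + quadratic: A/(s - 8) + B/(s - 8)² + (Cs + D)/(s² + 1)


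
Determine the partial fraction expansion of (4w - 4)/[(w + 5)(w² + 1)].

At w=-5: α = (4·(-5) - 4)/((-5)² + 1) = -12/13. β = -α = 12/13, γ = 4 - (-5)·α = -8/13
Result: (-12/13)/(w + 5) + ((12/13)w - 8/13)/(w² + 1)


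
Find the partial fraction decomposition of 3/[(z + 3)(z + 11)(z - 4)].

Using cover-up method: P = -3/56, Q = 1/40, R = 1/35
Result: (-3/56)/(z + 3) + (1/40)/(z + 11) + (1/35)/(z - 4)


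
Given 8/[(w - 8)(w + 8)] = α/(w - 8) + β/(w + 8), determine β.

Cover-up at w = -8: β = 8/(-8 - 8) = -8/16 = -1/2


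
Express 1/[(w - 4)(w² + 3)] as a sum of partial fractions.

Cover-up at w = 4: P = 1/(4² + 3) = 1/19. Then Q = -P = -1/19, R = -P·(0 + 4) = -4/19
Result: (1/19)/(w - 4) - ((1/19)w + 4/19)/(w² + 3)


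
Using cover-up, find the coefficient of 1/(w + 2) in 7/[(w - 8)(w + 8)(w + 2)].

Cover (w + 2), set w=-2: 7/[(-2 - 8)(-2 + 8)] = -7/60


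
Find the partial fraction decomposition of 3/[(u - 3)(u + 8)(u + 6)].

Using cover-up method: α = 1/33, β = 3/22, γ = -1/6
Result: (1/33)/(u - 3) + (3/22)/(u + 8) - (1/6)/(u + 6)


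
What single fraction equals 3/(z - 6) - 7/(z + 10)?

Common denominator (z - 6)(z + 10). Numerator: 3(z + 10) - 7(z - 6) = (3z + 30) - (7z - 42) = -4z + 72
Result: (-4z + 72)/[(z - 6)(z + 10)]


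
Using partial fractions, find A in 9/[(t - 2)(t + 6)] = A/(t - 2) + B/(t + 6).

Cover-up at t = 2: A = 9/(2 + 6) = 9/8


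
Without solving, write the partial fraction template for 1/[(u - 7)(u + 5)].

Distinct linear factors: α/(u - 7) + β/(u + 5)


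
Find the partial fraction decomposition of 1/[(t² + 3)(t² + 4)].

Coefficient matching gives P = R = 0, Q = 1/(4-3) = 1, S = -Q = -1
Result: 1/(t² + 3) - 1/(t² + 4)


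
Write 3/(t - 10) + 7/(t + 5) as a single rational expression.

Common denominator (t - 10)(t + 5). Numerator: 3(t + 5) + 7(t - 10) = (3t + 15) + (7t - 70) = 10t - 55
Result: (10t - 55)/[(t - 10)(t + 5)]


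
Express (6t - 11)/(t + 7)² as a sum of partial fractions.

(6t - 11) = A(t + 7) + B. At t = -7: B = 6·(-7) - 11 = -53. Coeff of t: A = 6
Result: 6/(t + 7) - 53/(t + 7)²


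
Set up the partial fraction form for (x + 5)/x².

Repeated linear factor: A/x + B/x²


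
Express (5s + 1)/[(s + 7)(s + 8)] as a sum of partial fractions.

At s=-7: P = (5·(-7) + 1)/(-7 + 8) = -34. At s=-8: Q = (5·(-8) + 1)/(-8 + 7) = 39
Result: -34/(s + 7) + 39/(s + 8)


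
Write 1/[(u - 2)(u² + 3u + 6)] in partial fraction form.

Cover-up at u = 2: α = 1/(2² + 3·2 + 6) = 1/16. Then β = -α = -1/16, γ = -α·(3 + 2) = -5/16
Result: (1/16)/(u - 2) - ((1/16)u + 5/16)/(u² + 3u + 6)


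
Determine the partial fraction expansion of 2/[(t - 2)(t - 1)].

2/(t - 2)(t - 1) = A/(t - 2) + B/(t - 1). A = 2/(2 - 1) = 2, B = 2/(1 - 2) = -2
Result: 2/(t - 2) - 2/(t - 1)


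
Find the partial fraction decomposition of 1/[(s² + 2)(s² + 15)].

Coefficient matching gives A = C = 0, B = 1/(15-2) = 1/13, D = -B = -1/13
Result: (1/13)/(s² + 2) - (1/13)/(s² + 15)


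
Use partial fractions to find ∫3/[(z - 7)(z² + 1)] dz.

Cover-up at z=7: P = 3/(7²+1) = 3/50. Coeff matching: Q = -3/50, R = -21/50. Decomposition: (3/50)/(z - 7) - ((3/50)z + 21/50)/(z² + 1). Integrate: linear → ln, quadratic → (1/2)ln + arctan: (3/50) ln|(z - 7)| - (3/100) ln(z² + 1) - (21/50) arctan(z) + C


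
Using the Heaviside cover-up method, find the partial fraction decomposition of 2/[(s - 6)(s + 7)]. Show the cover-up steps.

Cover (s - 6): set s=6, get A = 2/(6 + 7) = 2/13. Cover (s + 7): set s=-7, get B = 2/(-7 - 6) = -2/13.
Result: (2/13)/(s - 6) - (2/13)/(s + 7)


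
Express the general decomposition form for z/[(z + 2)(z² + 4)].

Linear + irreducible quadratic: P/(z + 2) + (Qz + R)/(z² + 4)


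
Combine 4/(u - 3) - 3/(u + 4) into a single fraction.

Common denominator (u - 3)(u + 4). Numerator: 4(u + 4) - 3(u - 3) = (4u + 16) - (3u - 9) = u + 25
Result: (u + 25)/[(u - 3)(u + 4)]


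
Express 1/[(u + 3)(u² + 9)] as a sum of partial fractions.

Cover-up at u = -3: P = 1/((-3)² + 9) = 1/18. Then Q = -P = -1/18, R = -P·(0 - 3) = 1/6
Result: (1/18)/(u + 3) - ((1/18)u - 1/6)/(u² + 9)


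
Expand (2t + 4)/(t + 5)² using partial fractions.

(2t + 4) = A(t + 5) + B. At t = -5: B = 2·(-5) + 4 = -6. Coeff of t: A = 2
Result: 2/(t + 5) - 6/(t + 5)²


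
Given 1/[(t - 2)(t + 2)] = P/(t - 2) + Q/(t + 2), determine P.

Cover-up at t = 2: P = 1/(2 + 2) = 1/4


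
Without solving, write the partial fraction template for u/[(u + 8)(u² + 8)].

Linear + irreducible quadratic: α/(u + 8) + (βu + γ)/(u² + 8)


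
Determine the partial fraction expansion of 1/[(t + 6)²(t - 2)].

Cover-up at t=2: C = 1/(2 + 6)² = 1/64. Cover-up at t=-6: B = 1/(-6 - 2) = -1/8. Comparing t² coeff: A = -C = -1/64
Result: (-1/64)/(t + 6) - (1/8)/(t + 6)² + (1/64)/(t - 2)


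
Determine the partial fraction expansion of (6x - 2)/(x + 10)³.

(6x - 2) = A(x + 10)² + B(x + 10) + C. At x = -10: C = 6·(-10) - 2 = -62. Coefficients: A = 0, B = 6
Result: 6/(x + 10)² - 62/(x + 10)³


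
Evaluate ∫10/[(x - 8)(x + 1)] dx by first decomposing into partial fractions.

Decompose: 10/[(x - 8)(x + 1)] = (10/9)/(x - 8) - (10/9)/(x + 1). Integrate each term: (10/9) ln|(x - 8)| - (10/9) ln|(x + 1)| + C


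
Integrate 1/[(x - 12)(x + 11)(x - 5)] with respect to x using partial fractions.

Cover-up: P = 1/161, Q = 1/368, R = -1/112. Decomposition: (1/161)/(x - 12) + (1/368)/(x + 11) - (1/112)/(x - 5). Integrate each term: (1/161) ln|(x - 12)| + (1/368) ln|(x + 11)| - (1/112) ln|(x - 5)| + C


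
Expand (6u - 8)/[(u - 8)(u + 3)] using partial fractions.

At u=8: P = (6·8 - 8)/(8 + 3) = 40/11. At u=-3: Q = (6·(-3) - 8)/(-3 - 8) = 26/11
Result: (40/11)/(u - 8) + (26/11)/(u + 3)


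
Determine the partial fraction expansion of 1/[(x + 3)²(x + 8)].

Cover-up at x=-8: γ = 1/(-8 + 3)² = 1/25. Cover-up at x=-3: β = 1/(-3 + 8) = 1/5. Comparing x² coeff: α = -γ = -1/25
Result: (-1/25)/(x + 3) + (1/5)/(x + 3)² + (1/25)/(x + 8)


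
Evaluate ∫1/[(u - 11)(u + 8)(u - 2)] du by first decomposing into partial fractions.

Cover-up: α = 1/171, β = 1/190, γ = -1/90. Decomposition: (1/171)/(u - 11) + (1/190)/(u + 8) - (1/90)/(u - 2). Integrate each term: (1/171) ln|(u - 11)| + (1/190) ln|(u + 8)| - (1/90) ln|(u - 2)| + C


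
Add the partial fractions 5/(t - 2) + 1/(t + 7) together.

Common denominator (t - 2)(t + 7). Numerator: 5(t + 7) + 1(t - 2) = (5t + 35) + (t - 2) = 6t + 33
Result: (6t + 33)/[(t - 2)(t + 7)]


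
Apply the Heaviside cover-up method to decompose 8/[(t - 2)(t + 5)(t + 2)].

Cover (t - 2), t=2: α = 8/[(2 + 5)(2 + 2)] = 2/7. Cover (t + 5), t=-5: β = 8/[(-5 - 2)(-5 + 2)] = 8/21. Cover (t + 2), t=-2: γ = 8/[(-2 - 2)(-2 + 5)] = -2/3.
Result: (2/7)/(t - 2) + (8/21)/(t + 5) - (2/3)/(t + 2)


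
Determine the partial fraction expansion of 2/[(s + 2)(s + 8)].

2/(s + 2)(s + 8) = A/(s + 2) + B/(s + 8). A = 2/(-2 + 8) = 1/3, B = 2/(-8 + 2) = -1/3
Result: (1/3)/(s + 2) - (1/3)/(s + 8)


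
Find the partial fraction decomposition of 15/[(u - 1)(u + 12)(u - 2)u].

Using Heaviside cover-up: (-15/13)/(u - 1) - (5/728)/(u + 12) + (15/28)/(u - 2) + (5/8)/u


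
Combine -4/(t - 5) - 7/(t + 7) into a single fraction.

Common denominator (t - 5)(t + 7). Numerator: -4(t + 7) - 7(t - 5) = (-4t - 28) - (7t - 35) = -11t + 7
Result: (-11t + 7)/[(t - 5)(t + 7)]


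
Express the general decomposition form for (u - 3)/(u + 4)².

Repeated linear factor: α/(u + 4) + β/(u + 4)²


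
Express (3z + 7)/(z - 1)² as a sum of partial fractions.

(3z + 7) = A(z - 1) + B. At z = 1: B = 3·1 + 7 = 10. Coeff of z: A = 3
Result: 3/(z - 1) + 10/(z - 1)²


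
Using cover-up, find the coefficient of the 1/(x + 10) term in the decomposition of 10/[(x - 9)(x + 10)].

Cover (x + 10), set x=-10: 10/((x - 9) at x=-10) = 10/(-19) = -10/19


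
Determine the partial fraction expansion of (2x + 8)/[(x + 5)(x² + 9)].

At x=-5: α = (2·(-5) + 8)/((-5)² + 9) = -1/17. β = -α = 1/17, γ = 2 - (-5)·α = 29/17
Result: (-1/17)/(x + 5) + ((1/17)x + 29/17)/(x² + 9)


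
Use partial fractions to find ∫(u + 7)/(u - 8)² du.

Decompose: α = 1, β = 1·8 + 7 = 15, so (u + 7)/(u - 8)² = 1/(u - 8) + 15/(u - 8)². Integrate: ∫ α/(u - 8) du = ln|(u - 8)|; ∫ β/(u - 8)² du = -15/(u - 8). Sum: ln|(u - 8)| - 15/(u - 8) + C


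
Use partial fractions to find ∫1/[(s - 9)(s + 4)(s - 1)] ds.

Cover-up: A = 1/104, B = 1/65, C = -1/40. Decomposition: (1/104)/(s - 9) + (1/65)/(s + 4) - (1/40)/(s - 1). Integrate each term: (1/104) ln|(s - 9)| + (1/65) ln|(s + 4)| - (1/40) ln|(s - 1)| + C


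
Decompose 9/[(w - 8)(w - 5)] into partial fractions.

9/(w - 8)(w - 5) = A/(w - 8) + B/(w - 5). A = 9/(8 - 5) = 3, B = 9/(5 - 8) = -3
Result: 3/(w - 8) - 3/(w - 5)


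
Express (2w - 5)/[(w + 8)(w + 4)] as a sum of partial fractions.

At w=-8: P = (2·(-8) - 5)/(-8 + 4) = 21/4. At w=-4: Q = (2·(-4) - 5)/(-4 + 8) = -13/4
Result: (21/4)/(w + 8) - (13/4)/(w + 4)


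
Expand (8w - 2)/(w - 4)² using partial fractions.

(8w - 2) = A(w - 4) + B. At w = 4: B = 8·4 - 2 = 30. Coeff of w: A = 8
Result: 8/(w - 4) + 30/(w - 4)²


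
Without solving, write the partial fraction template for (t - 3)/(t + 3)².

Repeated linear factor: A/(t + 3) + B/(t + 3)²


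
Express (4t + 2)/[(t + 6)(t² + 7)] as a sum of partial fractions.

At t=-6: A = (4·(-6) + 2)/((-6)² + 7) = -22/43. B = -A = 22/43, C = 4 - (-6)·A = 40/43
Result: (-22/43)/(t + 6) + ((22/43)t + 40/43)/(t² + 7)


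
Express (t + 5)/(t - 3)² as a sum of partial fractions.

(t + 5) = α(t - 3) + β. At t = 3: β = 1·3 + 5 = 8. Coeff of t: α = 1
Result: 1/(t - 3) + 8/(t - 3)²


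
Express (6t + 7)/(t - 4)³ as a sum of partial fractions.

(6t + 7) = α(t - 4)² + β(t - 4) + γ. At t = 4: γ = 6·4 + 7 = 31. Coefficients: α = 0, β = 6
Result: 6/(t - 4)² + 31/(t - 4)³


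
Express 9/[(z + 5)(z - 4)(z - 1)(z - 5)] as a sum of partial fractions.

Using Heaviside cover-up: (-1/60)/(z + 5) - (1/3)/(z - 4) + (1/8)/(z - 1) + (9/40)/(z - 5)


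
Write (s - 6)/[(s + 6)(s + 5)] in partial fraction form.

At s=-6: α = (1·(-6) - 6)/(-6 + 5) = 12. At s=-5: β = (1·(-5) - 6)/(-5 + 6) = -11
Result: 12/(s + 6) - 11/(s + 5)


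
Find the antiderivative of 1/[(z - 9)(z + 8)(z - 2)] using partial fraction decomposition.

Cover-up: A = 1/119, B = 1/170, C = -1/70. Decomposition: (1/119)/(z - 9) + (1/170)/(z + 8) - (1/70)/(z - 2). Integrate each term: (1/119) ln|(z - 9)| + (1/170) ln|(z + 8)| - (1/70) ln|(z - 2)| + C


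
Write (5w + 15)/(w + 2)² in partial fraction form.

(5w + 15) = P(w + 2) + Q. At w = -2: Q = 5·(-2) + 15 = 5. Coeff of w: P = 5
Result: 5/(w + 2) + 5/(w + 2)²


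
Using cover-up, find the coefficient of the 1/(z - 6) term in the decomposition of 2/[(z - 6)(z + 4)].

Cover (z - 6), set z=6: 2/((z + 4) at z=6) = 2/(10) = 1/5


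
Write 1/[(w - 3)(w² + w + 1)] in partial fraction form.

Cover-up at w = 3: P = 1/(3² + 1·3 + 1) = 1/13. Then Q = -P = -1/13, R = -P·(1 + 3) = -4/13
Result: (1/13)/(w - 3) - ((1/13)w + 4/13)/(w² + w + 1)


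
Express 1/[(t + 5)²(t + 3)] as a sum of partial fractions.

Cover-up at t=-3: γ = 1/(-3 + 5)² = 1/4. Cover-up at t=-5: β = 1/(-5 + 3) = -1/2. Comparing t² coeff: α = -γ = -1/4
Result: (-1/4)/(t + 5) - (1/2)/(t + 5)² + (1/4)/(t + 3)


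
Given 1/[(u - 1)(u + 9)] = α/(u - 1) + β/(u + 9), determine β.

Cover-up at u = -9: β = 1/(-9 - 1) = -1/10


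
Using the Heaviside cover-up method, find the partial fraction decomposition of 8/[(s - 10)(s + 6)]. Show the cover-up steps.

Cover (s - 10): set s=10, get α = 8/(10 + 6) = 1/2. Cover (s + 6): set s=-6, get β = 8/(-6 - 10) = -1/2.
Result: (1/2)/(s - 10) - (1/2)/(s + 6)


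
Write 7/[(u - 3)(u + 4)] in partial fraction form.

7/(u - 3)(u + 4) = P/(u - 3) + Q/(u + 4). P = 7/(3 + 4) = 1, Q = 7/(-4 - 3) = -1
Result: 1/(u - 3) - 1/(u + 4)


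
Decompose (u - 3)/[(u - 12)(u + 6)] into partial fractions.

At u=12: P = (1·12 - 3)/(12 + 6) = 1/2. At u=-6: Q = (1·(-6) - 3)/(-6 - 12) = 1/2
Result: (1/2)/(u - 12) + (1/2)/(u + 6)


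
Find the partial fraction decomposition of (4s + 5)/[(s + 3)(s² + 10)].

At s=-3: P = (4·(-3) + 5)/((-3)² + 10) = -7/19. Q = -P = 7/19, R = 4 - (-3)·P = 55/19
Result: (-7/19)/(s + 3) + ((7/19)s + 55/19)/(s² + 10)


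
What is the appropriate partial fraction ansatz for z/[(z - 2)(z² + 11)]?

Linear + irreducible quadratic: α/(z - 2) + (βz + γ)/(z² + 11)


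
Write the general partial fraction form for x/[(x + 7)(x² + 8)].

Linear + irreducible quadratic: A/(x + 7) + (Bx + C)/(x² + 8)


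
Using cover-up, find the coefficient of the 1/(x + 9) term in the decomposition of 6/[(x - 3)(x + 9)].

Cover (x + 9), set x=-9: 6/((x - 3) at x=-9) = 6/(-12) = -1/2


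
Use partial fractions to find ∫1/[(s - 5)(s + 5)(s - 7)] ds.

Cover-up: A = -1/20, B = 1/120, C = 1/24. Decomposition: (-1/20)/(s - 5) + (1/120)/(s + 5) + (1/24)/(s - 7). Integrate each term: (-1/20) ln|(s - 5)| + (1/120) ln|(s + 5)| + (1/24) ln|(s - 7)| + C


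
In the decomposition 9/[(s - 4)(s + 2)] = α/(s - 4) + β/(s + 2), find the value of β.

Cover-up at s = -2: β = 9/(-2 - 4) = -9/6 = -3/2


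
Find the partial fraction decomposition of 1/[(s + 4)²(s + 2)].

Cover-up at s=-2: R = 1/(-2 + 4)² = 1/4. Cover-up at s=-4: Q = 1/(-4 + 2) = -1/2. Comparing s² coeff: P = -R = -1/4
Result: (-1/4)/(s + 4) - (1/2)/(s + 4)² + (1/4)/(s + 2)


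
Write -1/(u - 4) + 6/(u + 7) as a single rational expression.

Common denominator (u - 4)(u + 7). Numerator: -1(u + 7) + 6(u - 4) = (-u - 7) + (6u - 24) = 5u - 31
Result: (5u - 31)/[(u - 4)(u + 7)]


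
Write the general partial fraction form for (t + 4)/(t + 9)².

Repeated linear factor: A/(t + 9) + B/(t + 9)²


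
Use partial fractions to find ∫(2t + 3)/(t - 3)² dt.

Decompose: A = 2, B = 2·3 + 3 = 9, so (2t + 3)/(t - 3)² = 2/(t - 3) + 9/(t - 3)². Integrate: ∫ A/(t - 3) dt = 2 ln|(t - 3)|; ∫ B/(t - 3)² dt = -9/(t - 3). Sum: 2 ln|(t - 3)| - 9/(t - 3) + C


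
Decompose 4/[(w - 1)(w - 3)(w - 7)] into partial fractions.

Using cover-up method: α = 1/3, β = -1/2, γ = 1/6
Result: (1/3)/(w - 1) - (1/2)/(w - 3) + (1/6)/(w - 7)


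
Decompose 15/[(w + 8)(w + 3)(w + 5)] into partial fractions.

Using cover-up method: A = 1, B = 3/2, C = -5/2
Result: 1/(w + 8) + (3/2)/(w + 3) - (5/2)/(w + 5)


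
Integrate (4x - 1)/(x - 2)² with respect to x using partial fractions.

Decompose: α = 4, β = 4·2 - 1 = 7, so (4x - 1)/(x - 2)² = 4/(x - 2) + 7/(x - 2)². Integrate: ∫ α/(x - 2) dx = 4 ln|(x - 2)|; ∫ β/(x - 2)² dx = -7/(x - 2). Sum: 4 ln|(x - 2)| - 7/(x - 2) + C


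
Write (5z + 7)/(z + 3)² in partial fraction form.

(5z + 7) = A(z + 3) + B. At z = -3: B = 5·(-3) + 7 = -8. Coeff of z: A = 5
Result: 5/(z + 3) - 8/(z + 3)²


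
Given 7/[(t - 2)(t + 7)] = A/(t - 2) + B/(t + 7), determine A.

Cover-up at t = 2: A = 7/(2 + 7) = 7/9


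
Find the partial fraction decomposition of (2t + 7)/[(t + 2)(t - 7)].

At t=-2: P = (2·(-2) + 7)/(-2 - 7) = -1/3. At t=7: Q = (2·7 + 7)/(7 + 2) = 7/3
Result: (-1/3)/(t + 2) + (7/3)/(t - 7)


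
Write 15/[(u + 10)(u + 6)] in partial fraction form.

15/(u + 10)(u + 6) = A/(u + 10) + B/(u + 6). A = 15/(-10 + 6) = -15/4, B = 15/(-6 + 10) = 15/4
Result: (-15/4)/(u + 10) + (15/4)/(u + 6)


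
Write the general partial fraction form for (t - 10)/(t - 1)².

Repeated linear factor: α/(t - 1) + β/(t - 1)²


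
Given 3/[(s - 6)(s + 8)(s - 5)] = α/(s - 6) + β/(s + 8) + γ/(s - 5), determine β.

Cover-up at s = -8: β = 3/[(-8 - 6)(-8 - 5)] = 3/[(-14)(-13)] = 3/182


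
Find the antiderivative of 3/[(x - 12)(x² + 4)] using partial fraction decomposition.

Cover-up at x=12: α = 3/(12²+4) = 3/148. Coeff matching: β = -3/148, γ = -9/37. Decomposition: (3/148)/(x - 12) - ((3/148)x + 9/37)/(x² + 4). Integrate: linear → ln, quadratic → (1/2)ln + arctan: (3/148) ln|(x - 12)| - (3/296) ln(x² + 4) - (9/74) arctan(x/2) + C


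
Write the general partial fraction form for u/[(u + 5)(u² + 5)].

Linear + irreducible quadratic: P/(u + 5) + (Qu + R)/(u² + 5)


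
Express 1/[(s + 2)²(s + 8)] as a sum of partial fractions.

Cover-up at s=-8: γ = 1/(-8 + 2)² = 1/36. Cover-up at s=-2: β = 1/(-2 + 8) = 1/6. Comparing s² coeff: α = -γ = -1/36
Result: (-1/36)/(s + 2) + (1/6)/(s + 2)² + (1/36)/(s + 8)


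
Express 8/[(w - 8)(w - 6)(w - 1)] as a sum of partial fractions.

Using cover-up method: α = 4/7, β = -4/5, γ = 8/35
Result: (4/7)/(w - 8) - (4/5)/(w - 6) + (8/35)/(w - 1)


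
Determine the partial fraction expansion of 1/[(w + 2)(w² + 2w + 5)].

Cover-up at w = -2: α = 1/((-2)² + 2·(-2) + 5) = 1/5. Then β = -α = -1/5, γ = -α·(2 - 2) = 0
Result: (1/5)/(w + 2) - ((1/5)w)/(w² + 2w + 5)


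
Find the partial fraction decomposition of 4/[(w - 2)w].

4/(w - 2)w = P/(w - 2) + Q/w. P = 4/(2 - 0) = 2, Q = 4/(0 - 2) = -2
Result: 2/(w - 2) - 2/w


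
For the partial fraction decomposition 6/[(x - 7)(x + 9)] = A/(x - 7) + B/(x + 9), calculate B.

Cover-up at x = -9: B = 6/(-9 - 7) = -6/16 = -3/8


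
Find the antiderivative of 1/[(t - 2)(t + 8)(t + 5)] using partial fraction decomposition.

Cover-up: P = 1/70, Q = 1/30, R = -1/21. Decomposition: (1/70)/(t - 2) + (1/30)/(t + 8) - (1/21)/(t + 5). Integrate each term: (1/70) ln|(t - 2)| + (1/30) ln|(t + 8)| - (1/21) ln|(t + 5)| + C


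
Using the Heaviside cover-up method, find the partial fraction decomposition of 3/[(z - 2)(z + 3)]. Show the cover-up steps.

Cover (z - 2): set z=2, get P = 3/(2 + 3) = 3/5. Cover (z + 3): set z=-3, get Q = 3/(-3 - 2) = -3/5.
Result: (3/5)/(z - 2) - (3/5)/(z + 3)


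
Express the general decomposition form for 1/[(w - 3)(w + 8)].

Distinct linear factors: P/(w - 3) + Q/(w + 8)


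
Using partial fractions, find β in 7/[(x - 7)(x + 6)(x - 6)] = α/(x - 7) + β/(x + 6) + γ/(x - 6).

Cover-up at x = -6: β = 7/[(-6 - 7)(-6 - 6)] = 7/[(-13)(-12)] = 7/156


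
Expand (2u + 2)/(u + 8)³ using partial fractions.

(2u + 2) = α(u + 8)² + β(u + 8) + γ. At u = -8: γ = 2·(-8) + 2 = -14. Coefficients: α = 0, β = 2
Result: 2/(u + 8)² - 14/(u + 8)³


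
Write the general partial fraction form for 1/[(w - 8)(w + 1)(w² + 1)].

Two linear + quadratic: P/(w - 8) + Q/(w + 1) + (Rw + S)/(w² + 1)


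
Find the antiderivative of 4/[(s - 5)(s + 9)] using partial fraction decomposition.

Decompose: 4/[(s - 5)(s + 9)] = (2/7)/(s - 5) - (2/7)/(s + 9). Integrate each term: (2/7) ln|(s - 5)| - (2/7) ln|(s + 9)| + C


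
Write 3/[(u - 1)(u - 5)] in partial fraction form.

3/(u - 1)(u - 5) = α/(u - 1) + β/(u - 5). α = 3/(1 - 5) = -3/4, β = 3/(5 - 1) = 3/4
Result: (-3/4)/(u - 1) + (3/4)/(u - 5)


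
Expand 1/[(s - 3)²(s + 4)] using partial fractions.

Cover-up at s=-4: C = 1/(-4 - 3)² = 1/49. Cover-up at s=3: B = 1/(3 + 4) = 1/7. Comparing s² coeff: A = -C = -1/49
Result: (-1/49)/(s - 3) + (1/7)/(s - 3)² + (1/49)/(s + 4)


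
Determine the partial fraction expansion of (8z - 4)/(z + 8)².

(8z - 4) = P(z + 8) + Q. At z = -8: Q = 8·(-8) - 4 = -68. Coeff of z: P = 8
Result: 8/(z + 8) - 68/(z + 8)²


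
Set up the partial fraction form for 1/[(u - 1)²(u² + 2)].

Repeated linear + quadratic: P/(u - 1) + Q/(u - 1)² + (Ru + S)/(u² + 2)


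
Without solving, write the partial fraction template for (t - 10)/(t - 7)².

Repeated linear factor: α/(t - 7) + β/(t - 7)²


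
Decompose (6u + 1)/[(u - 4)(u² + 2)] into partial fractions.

At u=4: A = (6·4 + 1)/(4² + 2) = 25/18. B = -A = -25/18, C = 6 - 4·A = 4/9
Result: (25/18)/(u - 4) - ((25/18)u - 4/9)/(u² + 2)


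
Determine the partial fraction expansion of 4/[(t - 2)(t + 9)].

4/(t - 2)(t + 9) = P/(t - 2) + Q/(t + 9). P = 4/(2 + 9) = 4/11, Q = 4/(-9 - 2) = -4/11
Result: (4/11)/(t - 2) - (4/11)/(t + 9)


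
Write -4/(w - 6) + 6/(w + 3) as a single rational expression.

Common denominator (w - 6)(w + 3). Numerator: -4(w + 3) + 6(w - 6) = (-4w - 12) + (6w - 36) = 2w - 48
Result: (2w - 48)/[(w - 6)(w + 3)]


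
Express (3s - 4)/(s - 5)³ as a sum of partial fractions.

(3s - 4) = α(s - 5)² + β(s - 5) + γ. At s = 5: γ = 3·5 - 4 = 11. Coefficients: α = 0, β = 3
Result: 3/(s - 5)² + 11/(s - 5)³


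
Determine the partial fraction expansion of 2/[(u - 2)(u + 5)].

2/(u - 2)(u + 5) = P/(u - 2) + Q/(u + 5). P = 2/(2 + 5) = 2/7, Q = 2/(-5 - 2) = -2/7
Result: (2/7)/(u - 2) - (2/7)/(u + 5)


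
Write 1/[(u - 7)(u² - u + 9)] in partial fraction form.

Cover-up at u = 7: P = 1/(7² - 1·7 + 9) = 1/51. Then Q = -P = -1/51, R = -P·(-1 + 7) = -2/17
Result: (1/51)/(u - 7) - ((1/51)u + 2/17)/(u² - u + 9)


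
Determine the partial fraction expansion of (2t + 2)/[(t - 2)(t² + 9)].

At t=2: P = (2·2 + 2)/(2² + 9) = 6/13. Q = -P = -6/13, R = 2 - 2·P = 14/13
Result: (6/13)/(t - 2) - ((6/13)t - 14/13)/(t² + 9)


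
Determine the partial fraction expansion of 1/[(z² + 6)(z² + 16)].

Coefficient matching gives P = R = 0, Q = 1/(16-6) = 1/10, S = -Q = -1/10
Result: (1/10)/(z² + 6) - (1/10)/(z² + 16)


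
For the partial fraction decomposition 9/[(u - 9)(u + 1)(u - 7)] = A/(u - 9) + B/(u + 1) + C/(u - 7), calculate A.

Cover-up at u = 9: A = 9/[(9 + 1)(9 - 7)] = 9/[(10)(2)] = 9/20


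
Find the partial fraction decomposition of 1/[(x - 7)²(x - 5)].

Cover-up at x=5: γ = 1/(5 - 7)² = 1/4. Cover-up at x=7: β = 1/(7 - 5) = 1/2. Comparing x² coeff: α = -γ = -1/4
Result: (-1/4)/(x - 7) + (1/2)/(x - 7)² + (1/4)/(x - 5)


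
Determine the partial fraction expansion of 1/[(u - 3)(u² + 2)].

Cover-up at u = 3: P = 1/(3² + 2) = 1/11. Then Q = -P = -1/11, R = -P·(0 + 3) = -3/11
Result: (1/11)/(u - 3) - ((1/11)u + 3/11)/(u² + 2)


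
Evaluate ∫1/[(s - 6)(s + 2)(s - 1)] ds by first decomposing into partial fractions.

Cover-up: A = 1/40, B = 1/24, C = -1/15. Decomposition: (1/40)/(s - 6) + (1/24)/(s + 2) - (1/15)/(s - 1). Integrate each term: (1/40) ln|(s - 6)| + (1/24) ln|(s + 2)| - (1/15) ln|(s - 1)| + C


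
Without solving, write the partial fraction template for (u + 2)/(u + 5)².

Repeated linear factor: P/(u + 5) + Q/(u + 5)²


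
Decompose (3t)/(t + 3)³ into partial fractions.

(3t) = α(t + 3)² + β(t + 3) + γ. At t = -3: γ = 3·(-3) + 0 = -9. Coefficients: α = 0, β = 3
Result: 3/(t + 3)² - 9/(t + 3)³


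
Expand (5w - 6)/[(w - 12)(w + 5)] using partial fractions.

At w=12: P = (5·12 - 6)/(12 + 5) = 54/17. At w=-5: Q = (5·(-5) - 6)/(-5 - 12) = 31/17
Result: (54/17)/(w - 12) + (31/17)/(w + 5)


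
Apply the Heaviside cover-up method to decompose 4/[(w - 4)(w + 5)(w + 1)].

Cover (w - 4), w=4: P = 4/[(4 + 5)(4 + 1)] = 4/45. Cover (w + 5), w=-5: Q = 4/[(-5 - 4)(-5 + 1)] = 1/9. Cover (w + 1), w=-1: R = 4/[(-1 - 4)(-1 + 5)] = -1/5.
Result: (4/45)/(w - 4) + (1/9)/(w + 5) - (1/5)/(w + 1)


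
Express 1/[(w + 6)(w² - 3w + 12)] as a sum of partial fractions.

Cover-up at w = -6: α = 1/((-6)² - 3·(-6) + 12) = 1/66. Then β = -α = -1/66, γ = -α·(-3 - 6) = 3/22
Result: (1/66)/(w + 6) - ((1/66)w - 3/22)/(w² - 3w + 12)


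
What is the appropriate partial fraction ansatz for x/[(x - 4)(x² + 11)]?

Linear + irreducible quadratic: α/(x - 4) + (βx + γ)/(x² + 11)


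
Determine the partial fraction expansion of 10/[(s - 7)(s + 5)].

10/(s - 7)(s + 5) = P/(s - 7) + Q/(s + 5). P = 10/(7 + 5) = 5/6, Q = 10/(-5 - 7) = -5/6
Result: (5/6)/(s - 7) - (5/6)/(s + 5)


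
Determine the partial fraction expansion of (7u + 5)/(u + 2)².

(7u + 5) = P(u + 2) + Q. At u = -2: Q = 7·(-2) + 5 = -9. Coeff of u: P = 7
Result: 7/(u + 2) - 9/(u + 2)²


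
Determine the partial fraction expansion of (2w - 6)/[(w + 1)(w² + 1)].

At w=-1: A = (2·(-1) - 6)/((-1)² + 1) = -4. B = -A = 4, C = 2 - (-1)·A = -2
Result: -4/(w + 1) + (4w - 2)/(w² + 1)


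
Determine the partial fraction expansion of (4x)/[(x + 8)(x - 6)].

At x=-8: A = (4·(-8) + 0)/(-8 - 6) = 16/7. At x=6: B = (4·6 + 0)/(6 + 8) = 12/7
Result: (16/7)/(x + 8) + (12/7)/(x - 6)


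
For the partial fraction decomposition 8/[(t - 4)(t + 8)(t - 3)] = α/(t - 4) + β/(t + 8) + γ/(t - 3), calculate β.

Cover-up at t = -8: β = 8/[(-8 - 4)(-8 - 3)] = 8/[(-12)(-11)] = 8/132 = 2/33


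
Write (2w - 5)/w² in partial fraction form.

(2w - 5) = Pw + Q. At w = 0: Q = 2·0 - 5 = -5. Coeff of w: P = 2
Result: 2/w - 5/w²


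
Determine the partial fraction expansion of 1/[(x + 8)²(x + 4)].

Cover-up at x=-4: R = 1/(-4 + 8)² = 1/16. Cover-up at x=-8: Q = 1/(-8 + 4) = -1/4. Comparing x² coeff: P = -R = -1/16
Result: (-1/16)/(x + 8) - (1/4)/(x + 8)² + (1/16)/(x + 4)


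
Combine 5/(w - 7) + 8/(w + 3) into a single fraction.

Common denominator (w - 7)(w + 3). Numerator: 5(w + 3) + 8(w - 7) = (5w + 15) + (8w - 56) = 13w - 41
Result: (13w - 41)/[(w - 7)(w + 3)]


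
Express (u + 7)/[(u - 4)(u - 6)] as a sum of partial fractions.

At u=4: α = (1·4 + 7)/(4 - 6) = -11/2. At u=6: β = (1·6 + 7)/(6 - 4) = 13/2
Result: (-11/2)/(u - 4) + (13/2)/(u - 6)


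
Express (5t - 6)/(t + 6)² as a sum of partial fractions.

(5t - 6) = A(t + 6) + B. At t = -6: B = 5·(-6) - 6 = -36. Coeff of t: A = 5
Result: 5/(t + 6) - 36/(t + 6)²


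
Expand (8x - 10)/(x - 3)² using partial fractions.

(8x - 10) = α(x - 3) + β. At x = 3: β = 8·3 - 10 = 14. Coeff of x: α = 8
Result: 8/(x - 3) + 14/(x - 3)²


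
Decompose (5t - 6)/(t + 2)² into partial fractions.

(5t - 6) = A(t + 2) + B. At t = -2: B = 5·(-2) - 6 = -16. Coeff of t: A = 5
Result: 5/(t + 2) - 16/(t + 2)²


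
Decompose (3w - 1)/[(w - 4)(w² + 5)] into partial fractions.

At w=4: P = (3·4 - 1)/(4² + 5) = 11/21. Q = -P = -11/21, R = 3 - 4·P = 19/21
Result: (11/21)/(w - 4) - ((11/21)w - 19/21)/(w² + 5)


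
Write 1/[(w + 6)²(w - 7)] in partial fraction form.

Cover-up at w=7: R = 1/(7 + 6)² = 1/169. Cover-up at w=-6: Q = 1/(-6 - 7) = -1/13. Comparing w² coeff: P = -R = -1/169
Result: (-1/169)/(w + 6) - (1/13)/(w + 6)² + (1/169)/(w - 7)


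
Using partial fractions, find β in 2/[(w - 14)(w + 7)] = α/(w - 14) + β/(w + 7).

Cover-up at w = -7: β = 2/(-7 - 14) = -2/21


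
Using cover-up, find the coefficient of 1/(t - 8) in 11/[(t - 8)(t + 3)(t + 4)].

Cover (t - 8), set t=8: 11/[(8 + 3)(8 + 4)] = 1/12


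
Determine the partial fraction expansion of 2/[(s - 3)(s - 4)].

2/(s - 3)(s - 4) = A/(s - 3) + B/(s - 4). A = 2/(3 - 4) = -2, B = 2/(4 - 3) = 2
Result: -2/(s - 3) + 2/(s - 4)


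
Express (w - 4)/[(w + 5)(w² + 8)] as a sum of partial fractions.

At w=-5: A = (1·(-5) - 4)/((-5)² + 8) = -3/11. B = -A = 3/11, C = 1 - (-5)·A = -4/11
Result: (-3/11)/(w + 5) + ((3/11)w - 4/11)/(w² + 8)


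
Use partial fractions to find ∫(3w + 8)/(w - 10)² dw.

Decompose: P = 3, Q = 3·10 + 8 = 38, so (3w + 8)/(w - 10)² = 3/(w - 10) + 38/(w - 10)². Integrate: ∫ P/(w - 10) dw = 3 ln|(w - 10)|; ∫ Q/(w - 10)² dw = -38/(w - 10). Sum: 3 ln|(w - 10)| - 38/(w - 10) + C


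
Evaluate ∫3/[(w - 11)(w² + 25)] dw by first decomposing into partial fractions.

Cover-up at w=11: P = 3/(11²+25) = 3/146. Coeff matching: Q = -3/146, R = -33/146. Decomposition: (3/146)/(w - 11) - ((3/146)w + 33/146)/(w² + 25). Integrate: linear → ln, quadratic → (1/2)ln + arctan: (3/146) ln|(w - 11)| - (3/292) ln(w² + 25) - (33/730) arctan(w/5) + C


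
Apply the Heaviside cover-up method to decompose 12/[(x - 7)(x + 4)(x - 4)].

Cover (x - 7), x=7: A = 12/[(7 + 4)(7 - 4)] = 4/11. Cover (x + 4), x=-4: B = 12/[(-4 - 7)(-4 - 4)] = 3/22. Cover (x - 4), x=4: C = 12/[(4 - 7)(4 + 4)] = -1/2.
Result: (4/11)/(x - 7) + (3/22)/(x + 4) - (1/2)/(x - 4)


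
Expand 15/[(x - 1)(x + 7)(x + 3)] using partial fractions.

Using cover-up method: P = 15/32, Q = 15/32, R = -15/16
Result: (15/32)/(x - 1) + (15/32)/(x + 7) - (15/16)/(x + 3)


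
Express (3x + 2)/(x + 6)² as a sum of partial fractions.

(3x + 2) = α(x + 6) + β. At x = -6: β = 3·(-6) + 2 = -16. Coeff of x: α = 3
Result: 3/(x + 6) - 16/(x + 6)²


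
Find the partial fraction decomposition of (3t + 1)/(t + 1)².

(3t + 1) = A(t + 1) + B. At t = -1: B = 3·(-1) + 1 = -2. Coeff of t: A = 3
Result: 3/(t + 1) - 2/(t + 1)²


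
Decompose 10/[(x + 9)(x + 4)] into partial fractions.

10/(x + 9)(x + 4) = P/(x + 9) + Q/(x + 4). P = 10/(-9 + 4) = -2, Q = 10/(-4 + 9) = 2
Result: -2/(x + 9) + 2/(x + 4)


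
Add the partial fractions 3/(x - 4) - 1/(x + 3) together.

Common denominator (x - 4)(x + 3). Numerator: 3(x + 3) - 1(x - 4) = (3x + 9) - (x - 4) = 2x + 13
Result: (2x + 13)/[(x - 4)(x + 3)]


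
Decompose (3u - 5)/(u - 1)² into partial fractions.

(3u - 5) = α(u - 1) + β. At u = 1: β = 3·1 - 5 = -2. Coeff of u: α = 3
Result: 3/(u - 1) - 2/(u - 1)²
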